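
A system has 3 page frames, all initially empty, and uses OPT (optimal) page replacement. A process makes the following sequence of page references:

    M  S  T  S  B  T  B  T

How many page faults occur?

4

M → miss, frames (M)
S → miss, frames (M S)
T → miss, frames (M S T)
S → hit
B → miss, evict S, frames (M T B)
T → hit
B → hit
T → hit
Page faults: 4.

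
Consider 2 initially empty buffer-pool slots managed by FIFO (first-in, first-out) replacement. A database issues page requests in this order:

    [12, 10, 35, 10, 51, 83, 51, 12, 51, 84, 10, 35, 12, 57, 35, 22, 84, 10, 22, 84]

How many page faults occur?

18

12 -> miss, frames (12)
10 -> miss, frames (12 10)
35 -> miss, evict 12, frames (10 35)
10 -> hit
51 -> miss, evict 10, frames (35 51)
83 -> miss, evict 35, frames (51 83)
51 -> hit
12 -> miss, evict 51, frames (83 12)
51 -> miss, evict 83, frames (12 51)
84 -> miss, evict 12, frames (51 84)
10 -> miss, evict 51, frames (84 10)
35 -> miss, evict 84, frames (10 35)
12 -> miss, evict 10, frames (35 12)
57 -> miss, evict 35, frames (12 57)
35 -> miss, evict 12, frames (57 35)
22 -> miss, evict 57, frames (35 22)
84 -> miss, evict 35, frames (22 84)
10 -> miss, evict 22, frames (84 10)
22 -> miss, evict 84, frames (10 22)
84 -> miss, evict 10, frames (22 84)
Page faults: 18.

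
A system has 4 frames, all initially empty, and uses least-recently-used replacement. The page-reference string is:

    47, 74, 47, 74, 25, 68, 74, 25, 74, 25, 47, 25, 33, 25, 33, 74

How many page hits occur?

47: miss, frames {47}
74: miss, frames {47,74}
47: hit
74: hit
25: miss, frames {47,74,25}
68: miss, frames {47,74,25,68}
74: hit
25: hit
74: hit
25: hit
47: hit
25: hit
33: miss, evict 68, frames {74,47,25,33}
25: hit
33: hit
74: hit
Hits: 11.

11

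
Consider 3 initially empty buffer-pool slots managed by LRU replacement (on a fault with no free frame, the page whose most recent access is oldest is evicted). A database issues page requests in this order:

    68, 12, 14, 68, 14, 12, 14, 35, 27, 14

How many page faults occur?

68 -> miss, frames (68)
12 -> miss, frames (68 12)
14 -> miss, frames (68 12 14)
68 -> hit
14 -> hit
12 -> hit
14 -> hit
35 -> miss, evict 68, frames (12 14 35)
27 -> miss, evict 12, frames (14 35 27)
14 -> hit
Page faults: 5.

5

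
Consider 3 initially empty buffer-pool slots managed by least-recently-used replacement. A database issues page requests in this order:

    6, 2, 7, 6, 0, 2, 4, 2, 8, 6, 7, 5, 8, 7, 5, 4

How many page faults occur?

12

6 → fault, frames {6}
2 → fault, frames {6,2}
7 → fault, frames {6,2,7}
6 → hit
0 → fault, evict 2, frames {7,6,0}
2 → fault, evict 7, frames {6,0,2}
4 → fault, evict 6, frames {0,2,4}
2 → hit
8 → fault, evict 0, frames {4,2,8}
6 → fault, evict 4, frames {2,8,6}
7 → fault, evict 2, frames {8,6,7}
5 → fault, evict 8, frames {6,7,5}
8 → fault, evict 6, frames {7,5,8}
7 → hit
5 → hit
4 → fault, evict 8, frames {7,5,4}
Page faults: 12.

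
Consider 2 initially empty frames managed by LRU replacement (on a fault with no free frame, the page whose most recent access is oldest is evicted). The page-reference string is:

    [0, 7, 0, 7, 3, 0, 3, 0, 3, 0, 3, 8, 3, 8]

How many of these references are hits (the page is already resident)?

9

0: fault, frames {0}
7: fault, frames {0,7}
0: hit
7: hit
3: fault, evict 0, frames {7,3}
0: fault, evict 7, frames {3,0}
3: hit
0: hit
3: hit
0: hit
3: hit
8: fault, evict 0, frames {3,8}
3: hit
8: hit
Hits: 9.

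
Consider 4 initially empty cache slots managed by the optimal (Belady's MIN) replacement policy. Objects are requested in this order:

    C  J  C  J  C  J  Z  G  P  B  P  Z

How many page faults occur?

C → fault, frames {C}
J → fault, frames {C,J}
C → hit
J → hit
C → hit
J → hit
Z → fault, frames {C,J,Z}
G → fault, frames {C,J,Z,G}
P → fault, evict G, frames {C,J,Z,P}
B → fault, evict J, frames {C,Z,P,B}
P → hit
Z → hit
Page faults: 6.

6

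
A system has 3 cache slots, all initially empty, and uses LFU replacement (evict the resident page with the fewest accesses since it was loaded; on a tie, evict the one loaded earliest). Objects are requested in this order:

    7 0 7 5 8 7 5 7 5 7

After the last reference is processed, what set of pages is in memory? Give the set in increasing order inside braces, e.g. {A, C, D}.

7: fault, frames [7]
0: fault, frames [7, 0]
7: hit
5: fault, frames [7, 0, 5]
8: fault, evict 0, frames [7, 5, 8]
7: hit
5: hit
7: hit
5: hit
7: hit

{5, 7, 8}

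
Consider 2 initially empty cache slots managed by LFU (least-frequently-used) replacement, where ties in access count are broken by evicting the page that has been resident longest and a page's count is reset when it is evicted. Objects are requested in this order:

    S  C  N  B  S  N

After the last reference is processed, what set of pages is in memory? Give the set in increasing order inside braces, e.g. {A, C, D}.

S → miss, frames (S)
C → miss, frames (S C)
N → miss, evict S, frames (C N)
B → miss, evict C, frames (N B)
S → miss, evict N, frames (B S)
N → miss, evict B, frames (S N)

{N, S}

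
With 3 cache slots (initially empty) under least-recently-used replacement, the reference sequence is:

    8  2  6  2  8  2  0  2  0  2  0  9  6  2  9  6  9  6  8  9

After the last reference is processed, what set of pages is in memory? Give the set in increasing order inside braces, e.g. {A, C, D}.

{6, 8, 9}

8 -> fault, frames [8]
2 -> fault, frames [8, 2]
6 -> fault, frames [8, 2, 6]
2 -> hit
8 -> hit
2 -> hit
0 -> fault, evict 6, frames [8, 2, 0]
2 -> hit
0 -> hit
2 -> hit
0 -> hit
9 -> fault, evict 8, frames [2, 0, 9]
6 -> fault, evict 2, frames [0, 9, 6]
2 -> fault, evict 0, frames [9, 6, 2]
9 -> hit
6 -> hit
9 -> hit
6 -> hit
8 -> fault, evict 2, frames [9, 6, 8]
9 -> hit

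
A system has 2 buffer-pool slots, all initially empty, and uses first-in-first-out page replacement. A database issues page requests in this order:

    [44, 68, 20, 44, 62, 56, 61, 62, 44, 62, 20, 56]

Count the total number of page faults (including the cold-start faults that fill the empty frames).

11

44: fault, frames [44]
68: fault, frames [44, 68]
20: fault, evict 44, frames [68, 20]
44: fault, evict 68, frames [20, 44]
62: fault, evict 20, frames [44, 62]
56: fault, evict 44, frames [62, 56]
61: fault, evict 62, frames [56, 61]
62: fault, evict 56, frames [61, 62]
44: fault, evict 61, frames [62, 44]
62: hit
20: fault, evict 62, frames [44, 20]
56: fault, evict 44, frames [20, 56]
Page faults: 11.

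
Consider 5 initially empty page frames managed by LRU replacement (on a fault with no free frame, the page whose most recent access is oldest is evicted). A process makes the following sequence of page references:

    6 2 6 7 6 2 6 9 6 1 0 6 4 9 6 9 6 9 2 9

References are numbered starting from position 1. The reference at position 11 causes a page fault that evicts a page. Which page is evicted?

pos 1: 6 → fault, frames (6)
pos 2: 2 → fault, frames (6 2)
pos 3: 6 → hit
pos 4: 7 → fault, frames (2 6 7)
pos 5: 6 → hit
pos 6: 2 → hit
pos 7: 6 → hit
pos 8: 9 → fault, frames (7 2 6 9)
pos 9: 6 → hit
pos 10: 1 → fault, frames (7 2 9 6 1)
pos 11: 0 → fault, evict 7, frames (2 9 6 1 0)
At position 11, page 7 is evicted.

7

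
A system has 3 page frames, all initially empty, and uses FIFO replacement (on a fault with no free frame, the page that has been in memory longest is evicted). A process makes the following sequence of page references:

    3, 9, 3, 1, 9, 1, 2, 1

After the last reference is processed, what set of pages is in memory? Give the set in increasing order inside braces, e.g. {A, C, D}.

{1, 2, 9}

3 → miss, frames (3)
9 → miss, frames (3 9)
3 → hit
1 → miss, frames (3 9 1)
9 → hit
1 → hit
2 → miss, evict 3, frames (9 1 2)
1 → hit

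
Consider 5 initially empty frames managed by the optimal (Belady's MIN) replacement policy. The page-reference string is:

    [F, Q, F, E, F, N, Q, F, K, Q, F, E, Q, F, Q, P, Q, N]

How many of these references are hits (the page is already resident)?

12

F -> miss, frames (F)
Q -> miss, frames (F Q)
F -> hit
E -> miss, frames (F Q E)
F -> hit
N -> miss, frames (F Q E N)
Q -> hit
F -> hit
K -> miss, frames (F Q E N K)
Q -> hit
F -> hit
E -> hit
Q -> hit
F -> hit
Q -> hit
P -> miss, evict K, frames (F Q E N P)
Q -> hit
N -> hit
Hits: 12.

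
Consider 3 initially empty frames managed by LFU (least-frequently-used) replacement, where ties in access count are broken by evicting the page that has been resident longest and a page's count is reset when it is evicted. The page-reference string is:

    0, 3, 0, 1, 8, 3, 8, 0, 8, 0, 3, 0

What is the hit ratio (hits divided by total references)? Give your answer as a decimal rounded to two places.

0: fault, frames [0]
3: fault, frames [0, 3]
0: hit
1: fault, frames [0, 3, 1]
8: fault, evict 3, frames [0, 1, 8]
3: fault, evict 1, frames [0, 8, 3]
8: hit
0: hit
8: hit
0: hit
3: hit
0: hit
Hits: 7 of 12 references → 7/12 = 0.5833.

0.58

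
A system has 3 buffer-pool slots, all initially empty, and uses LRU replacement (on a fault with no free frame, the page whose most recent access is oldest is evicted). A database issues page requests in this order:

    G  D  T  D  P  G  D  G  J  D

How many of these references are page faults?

G → fault, frames (G)
D → fault, frames (G D)
T → fault, frames (G D T)
D → hit
P → fault, evict G, frames (T D P)
G → fault, evict T, frames (D P G)
D → hit
G → hit
J → fault, evict P, frames (D G J)
D → hit
Page faults: 6.

6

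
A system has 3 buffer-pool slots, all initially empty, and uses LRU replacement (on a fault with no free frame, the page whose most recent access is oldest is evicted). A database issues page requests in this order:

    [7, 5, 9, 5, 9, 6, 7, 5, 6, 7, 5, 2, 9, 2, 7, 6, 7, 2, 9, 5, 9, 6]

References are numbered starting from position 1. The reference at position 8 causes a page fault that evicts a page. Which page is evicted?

9

pos 1: 7 -> fault, frames (7)
pos 2: 5 -> fault, frames (7 5)
pos 3: 9 -> fault, frames (7 5 9)
pos 4: 5 -> hit
pos 5: 9 -> hit
pos 6: 6 -> fault, evict 7, frames (5 9 6)
pos 7: 7 -> fault, evict 5, frames (9 6 7)
pos 8: 5 -> fault, evict 9, frames (6 7 5)
At position 8, page 9 is evicted.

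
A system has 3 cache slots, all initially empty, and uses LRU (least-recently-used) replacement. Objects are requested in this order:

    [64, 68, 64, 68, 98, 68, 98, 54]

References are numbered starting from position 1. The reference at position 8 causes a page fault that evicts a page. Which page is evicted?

pos 1: 64: miss, frames (64)
pos 2: 68: miss, frames (64 68)
pos 3: 64: hit
pos 4: 68: hit
pos 5: 98: miss, frames (64 68 98)
pos 6: 68: hit
pos 7: 98: hit
pos 8: 54: miss, evict 64, frames (68 98 54)
At position 8, page 64 is evicted.

64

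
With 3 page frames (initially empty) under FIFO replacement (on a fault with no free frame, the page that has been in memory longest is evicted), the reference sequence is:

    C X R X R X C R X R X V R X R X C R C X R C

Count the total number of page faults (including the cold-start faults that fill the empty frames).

C -> miss, frames {C}
X -> miss, frames {C,X}
R -> miss, frames {C,X,R}
X -> hit
R -> hit
X -> hit
C -> hit
R -> hit
X -> hit
R -> hit
X -> hit
V -> miss, evict C, frames {X,R,V}
R -> hit
X -> hit
R -> hit
X -> hit
C -> miss, evict X, frames {R,V,C}
R -> hit
C -> hit
X -> miss, evict R, frames {V,C,X}
R -> miss, evict V, frames {C,X,R}
C -> hit
Page faults: 7.

7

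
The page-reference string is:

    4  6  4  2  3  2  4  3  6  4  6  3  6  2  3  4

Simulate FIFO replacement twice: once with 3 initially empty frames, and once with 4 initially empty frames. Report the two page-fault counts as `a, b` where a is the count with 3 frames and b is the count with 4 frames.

3 frames: F F . F F . F . F . . . . F F F → 9 faults.
4 frames: F F . F F . . . . . . . . . . . → 4 faults.
4 < 9: adding a frame reduced faults, as is typical.

9, 4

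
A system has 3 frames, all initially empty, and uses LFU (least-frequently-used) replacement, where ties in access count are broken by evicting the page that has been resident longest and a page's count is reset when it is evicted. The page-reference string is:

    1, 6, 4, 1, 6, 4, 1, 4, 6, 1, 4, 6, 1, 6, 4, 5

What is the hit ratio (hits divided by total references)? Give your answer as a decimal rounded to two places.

1 -> miss, frames (1)
6 -> miss, frames (1 6)
4 -> miss, frames (1 6 4)
1 -> hit
6 -> hit
4 -> hit
1 -> hit
4 -> hit
6 -> hit
1 -> hit
4 -> hit
6 -> hit
1 -> hit
6 -> hit
4 -> hit
5 -> miss, evict 1, frames (6 4 5)
Hits: 12 of 16 references → 12/16 = 0.7500.

0.75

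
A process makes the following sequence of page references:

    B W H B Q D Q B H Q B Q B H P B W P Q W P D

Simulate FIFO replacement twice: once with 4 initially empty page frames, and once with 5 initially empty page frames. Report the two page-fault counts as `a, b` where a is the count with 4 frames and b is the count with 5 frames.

4 frames: F F F . F F . F . . . . . . F . F . F . . F → 10 faults.
5 frames: F F F . F F . . . . . . . . F F F . . . . . → 8 faults.
8 < 10: adding a frame reduced faults, as is typical.

10, 8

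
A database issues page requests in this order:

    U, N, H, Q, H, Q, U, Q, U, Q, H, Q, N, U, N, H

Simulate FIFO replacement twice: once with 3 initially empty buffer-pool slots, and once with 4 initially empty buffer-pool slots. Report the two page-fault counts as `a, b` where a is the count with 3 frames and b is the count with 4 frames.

3 frames: F F F F . . F . . . . . F . . F → 7 faults.
4 frames: F F F F . . . . . . . . . . . . → 4 faults.
4 < 7: adding a frame reduced faults, as is typical.

7, 4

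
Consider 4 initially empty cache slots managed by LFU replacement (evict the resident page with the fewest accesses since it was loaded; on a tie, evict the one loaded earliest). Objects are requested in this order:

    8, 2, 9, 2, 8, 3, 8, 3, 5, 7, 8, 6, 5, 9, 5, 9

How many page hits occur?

8 → fault, frames (8)
2 → fault, frames (8 2)
9 → fault, frames (8 2 9)
2 → hit
8 → hit
3 → fault, frames (8 2 9 3)
8 → hit
3 → hit
5 → fault, evict 9, frames (8 2 3 5)
7 → fault, evict 5, frames (8 2 3 7)
8 → hit
6 → fault, evict 7, frames (8 2 3 6)
5 → fault, evict 6, frames (8 2 3 5)
9 → fault, evict 5, frames (8 2 3 9)
5 → fault, evict 9, frames (8 2 3 5)
9 → fault, evict 5, frames (8 2 3 9)
Hits: 5.

5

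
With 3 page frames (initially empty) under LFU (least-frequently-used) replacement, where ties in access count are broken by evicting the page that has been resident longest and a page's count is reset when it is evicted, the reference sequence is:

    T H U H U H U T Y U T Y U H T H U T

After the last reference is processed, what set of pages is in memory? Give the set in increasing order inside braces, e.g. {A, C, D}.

T: fault, frames [T]
H: fault, frames [T, H]
U: fault, frames [T, H, U]
H: hit
U: hit
H: hit
U: hit
T: hit
Y: fault, evict T, frames [H, U, Y]
U: hit
T: fault, evict Y, frames [H, U, T]
Y: fault, evict T, frames [H, U, Y]
U: hit
H: hit
T: fault, evict Y, frames [H, U, T]
H: hit
U: hit
T: hit

{H, T, U}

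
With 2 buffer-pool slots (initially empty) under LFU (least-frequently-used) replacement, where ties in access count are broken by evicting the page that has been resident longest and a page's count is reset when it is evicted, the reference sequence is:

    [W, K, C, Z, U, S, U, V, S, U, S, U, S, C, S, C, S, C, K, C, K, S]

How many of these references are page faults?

17

W -> miss, frames [W]
K -> miss, frames [W, K]
C -> miss, evict W, frames [K, C]
Z -> miss, evict K, frames [C, Z]
U -> miss, evict C, frames [Z, U]
S -> miss, evict Z, frames [U, S]
U -> hit
V -> miss, evict S, frames [U, V]
S -> miss, evict V, frames [U, S]
U -> hit
S -> hit
U -> hit
S -> hit
C -> miss, evict S, frames [U, C]
S -> miss, evict C, frames [U, S]
C -> miss, evict S, frames [U, C]
S -> miss, evict C, frames [U, S]
C -> miss, evict S, frames [U, C]
K -> miss, evict C, frames [U, K]
C -> miss, evict K, frames [U, C]
K -> miss, evict C, frames [U, K]
S -> miss, evict K, frames [U, S]
Page faults: 17.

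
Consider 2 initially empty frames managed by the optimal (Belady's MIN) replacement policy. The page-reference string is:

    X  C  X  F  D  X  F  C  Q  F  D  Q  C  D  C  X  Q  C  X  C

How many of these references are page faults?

12

X: miss, frames [X]
C: miss, frames [X, C]
X: hit
F: miss, evict C, frames [X, F]
D: miss, evict F, frames [X, D]
X: hit
F: miss, evict X, frames [D, F]
C: miss, evict D, frames [F, C]
Q: miss, evict C, frames [F, Q]
F: hit
D: miss, evict F, frames [Q, D]
Q: hit
C: miss, evict Q, frames [D, C]
D: hit
C: hit
X: miss, evict D, frames [C, X]
Q: miss, evict X, frames [C, Q]
C: hit
X: miss, evict Q, frames [C, X]
C: hit
Page faults: 12.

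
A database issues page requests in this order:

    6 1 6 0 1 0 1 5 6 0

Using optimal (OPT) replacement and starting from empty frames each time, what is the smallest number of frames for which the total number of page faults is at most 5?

f=1: 10 faults
f=2: 5 faults
f=3: 4 faults
f=4: 4 faults
Smallest f with faults ≤ 5 is 2.

2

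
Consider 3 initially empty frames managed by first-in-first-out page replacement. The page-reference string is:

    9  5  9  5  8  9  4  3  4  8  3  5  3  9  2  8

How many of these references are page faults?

9 -> miss, frames [9]
5 -> miss, frames [9, 5]
9 -> hit
5 -> hit
8 -> miss, frames [9, 5, 8]
9 -> hit
4 -> miss, evict 9, frames [5, 8, 4]
3 -> miss, evict 5, frames [8, 4, 3]
4 -> hit
8 -> hit
3 -> hit
5 -> miss, evict 8, frames [4, 3, 5]
3 -> hit
9 -> miss, evict 4, frames [3, 5, 9]
2 -> miss, evict 3, frames [5, 9, 2]
8 -> miss, evict 5, frames [9, 2, 8]
Page faults: 9.

9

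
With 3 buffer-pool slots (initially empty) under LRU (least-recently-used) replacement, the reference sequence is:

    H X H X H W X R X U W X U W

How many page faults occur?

H: fault, frames [H]
X: fault, frames [H, X]
H: hit
X: hit
H: hit
W: fault, frames [X, H, W]
X: hit
R: fault, evict H, frames [W, X, R]
X: hit
U: fault, evict W, frames [R, X, U]
W: fault, evict R, frames [X, U, W]
X: hit
U: hit
W: hit
Page faults: 6.

6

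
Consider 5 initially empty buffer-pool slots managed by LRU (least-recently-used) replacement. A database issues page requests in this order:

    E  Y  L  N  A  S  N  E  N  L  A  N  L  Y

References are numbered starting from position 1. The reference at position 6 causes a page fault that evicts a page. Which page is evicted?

E

pos 1: E -> miss, frames [E]
pos 2: Y -> miss, frames [E, Y]
pos 3: L -> miss, frames [E, Y, L]
pos 4: N -> miss, frames [E, Y, L, N]
pos 5: A -> miss, frames [E, Y, L, N, A]
pos 6: S -> miss, evict E, frames [Y, L, N, A, S]
At position 6, page E is evicted.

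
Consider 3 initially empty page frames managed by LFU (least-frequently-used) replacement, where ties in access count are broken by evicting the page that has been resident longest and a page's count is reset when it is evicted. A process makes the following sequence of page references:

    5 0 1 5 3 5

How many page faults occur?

4

5 → miss, frames (5)
0 → miss, frames (5 0)
1 → miss, frames (5 0 1)
5 → hit
3 → miss, evict 0, frames (5 1 3)
5 → hit
Page faults: 4.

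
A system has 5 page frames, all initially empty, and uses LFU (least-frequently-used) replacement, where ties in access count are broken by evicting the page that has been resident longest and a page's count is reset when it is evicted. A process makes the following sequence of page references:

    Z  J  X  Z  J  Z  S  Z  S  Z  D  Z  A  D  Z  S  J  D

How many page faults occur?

Z → miss, frames (Z)
J → miss, frames (Z J)
X → miss, frames (Z J X)
Z → hit
J → hit
Z → hit
S → miss, frames (Z J X S)
Z → hit
S → hit
Z → hit
D → miss, frames (Z J X S D)
Z → hit
A → miss, evict X, frames (Z J S D A)
D → hit
Z → hit
S → hit
J → hit
D → hit
Page faults: 6.

6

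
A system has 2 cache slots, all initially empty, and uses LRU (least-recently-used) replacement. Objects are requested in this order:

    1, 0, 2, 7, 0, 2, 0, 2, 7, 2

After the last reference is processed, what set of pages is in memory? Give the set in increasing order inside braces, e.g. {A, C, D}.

{2, 7}

1: miss, frames [1]
0: miss, frames [1, 0]
2: miss, evict 1, frames [0, 2]
7: miss, evict 0, frames [2, 7]
0: miss, evict 2, frames [7, 0]
2: miss, evict 7, frames [0, 2]
0: hit
2: hit
7: miss, evict 0, frames [2, 7]
2: hit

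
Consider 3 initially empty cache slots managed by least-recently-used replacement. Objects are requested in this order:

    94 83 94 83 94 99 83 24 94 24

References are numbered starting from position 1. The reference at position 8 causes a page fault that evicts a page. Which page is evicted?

94

pos 1: 94 -> fault, frames (94)
pos 2: 83 -> fault, frames (94 83)
pos 3: 94 -> hit
pos 4: 83 -> hit
pos 5: 94 -> hit
pos 6: 99 -> fault, frames (83 94 99)
pos 7: 83 -> hit
pos 8: 24 -> fault, evict 94, frames (99 83 24)
At position 8, page 94 is evicted.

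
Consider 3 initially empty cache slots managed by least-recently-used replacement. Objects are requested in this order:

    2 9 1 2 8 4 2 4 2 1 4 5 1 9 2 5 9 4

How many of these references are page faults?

2 → miss, frames [2]
9 → miss, frames [2, 9]
1 → miss, frames [2, 9, 1]
2 → hit
8 → miss, evict 9, frames [1, 2, 8]
4 → miss, evict 1, frames [2, 8, 4]
2 → hit
4 → hit
2 → hit
1 → miss, evict 8, frames [4, 2, 1]
4 → hit
5 → miss, evict 2, frames [1, 4, 5]
1 → hit
9 → miss, evict 4, frames [5, 1, 9]
2 → miss, evict 5, frames [1, 9, 2]
5 → miss, evict 1, frames [9, 2, 5]
9 → hit
4 → miss, evict 2, frames [5, 9, 4]
Page faults: 11.

11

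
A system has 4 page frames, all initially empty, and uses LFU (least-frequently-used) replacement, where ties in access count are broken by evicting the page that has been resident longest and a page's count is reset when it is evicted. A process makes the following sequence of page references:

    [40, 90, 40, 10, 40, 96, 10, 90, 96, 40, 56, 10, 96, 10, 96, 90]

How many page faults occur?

6

40: miss, frames (40)
90: miss, frames (40 90)
40: hit
10: miss, frames (40 90 10)
40: hit
96: miss, frames (40 90 10 96)
10: hit
90: hit
96: hit
40: hit
56: miss, evict 90, frames (40 10 96 56)
10: hit
96: hit
10: hit
96: hit
90: miss, evict 56, frames (40 10 96 90)
Page faults: 6.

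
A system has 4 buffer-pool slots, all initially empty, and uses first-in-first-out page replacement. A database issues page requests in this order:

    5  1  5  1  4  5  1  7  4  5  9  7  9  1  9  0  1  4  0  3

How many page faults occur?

9

5 → fault, frames {5}
1 → fault, frames {5,1}
5 → hit
1 → hit
4 → fault, frames {5,1,4}
5 → hit
1 → hit
7 → fault, frames {5,1,4,7}
4 → hit
5 → hit
9 → fault, evict 5, frames {1,4,7,9}
7 → hit
9 → hit
1 → hit
9 → hit
0 → fault, evict 1, frames {4,7,9,0}
1 → fault, evict 4, frames {7,9,0,1}
4 → fault, evict 7, frames {9,0,1,4}
0 → hit
3 → fault, evict 9, frames {0,1,4,3}
Page faults: 9.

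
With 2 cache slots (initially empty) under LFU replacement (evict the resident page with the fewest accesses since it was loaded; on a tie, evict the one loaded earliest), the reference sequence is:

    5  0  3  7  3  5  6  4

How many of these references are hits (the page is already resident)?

5 → fault, frames [5]
0 → fault, frames [5, 0]
3 → fault, evict 5, frames [0, 3]
7 → fault, evict 0, frames [3, 7]
3 → hit
5 → fault, evict 7, frames [3, 5]
6 → fault, evict 5, frames [3, 6]
4 → fault, evict 6, frames [3, 4]
Hits: 1.

1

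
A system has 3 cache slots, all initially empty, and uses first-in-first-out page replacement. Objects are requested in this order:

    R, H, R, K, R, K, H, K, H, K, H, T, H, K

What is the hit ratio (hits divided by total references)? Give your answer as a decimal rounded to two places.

0.71

R -> miss, frames [R]
H -> miss, frames [R, H]
R -> hit
K -> miss, frames [R, H, K]
R -> hit
K -> hit
H -> hit
K -> hit
H -> hit
K -> hit
H -> hit
T -> miss, evict R, frames [H, K, T]
H -> hit
K -> hit
Hits: 10 of 14 references → 10/14 = 0.7143.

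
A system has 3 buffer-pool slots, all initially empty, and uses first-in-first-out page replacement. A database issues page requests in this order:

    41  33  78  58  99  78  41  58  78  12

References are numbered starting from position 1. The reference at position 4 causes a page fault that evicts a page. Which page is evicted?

41

pos 1: 41 -> miss, frames {41}
pos 2: 33 -> miss, frames {41,33}
pos 3: 78 -> miss, frames {41,33,78}
pos 4: 58 -> miss, evict 41, frames {33,78,58}
At position 4, page 41 is evicted.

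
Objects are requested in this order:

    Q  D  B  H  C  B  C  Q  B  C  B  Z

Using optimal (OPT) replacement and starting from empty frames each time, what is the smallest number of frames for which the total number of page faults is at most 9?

2

f=1: 12 faults
f=2: 8 faults
f=3: 6 faults
f=4: 6 faults
f=5: 6 faults
f=6: 6 faults
Smallest f with faults ≤ 9 is 2.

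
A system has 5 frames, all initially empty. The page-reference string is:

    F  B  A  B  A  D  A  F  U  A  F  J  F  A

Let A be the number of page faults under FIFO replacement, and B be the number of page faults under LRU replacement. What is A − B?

Under FIFO: F F F . . F . . F . . F F . → 7 faults.
Under LRU: F F F . . F . . F . . F . . → 6 faults.
A − B = 7 − 6 = 1.

1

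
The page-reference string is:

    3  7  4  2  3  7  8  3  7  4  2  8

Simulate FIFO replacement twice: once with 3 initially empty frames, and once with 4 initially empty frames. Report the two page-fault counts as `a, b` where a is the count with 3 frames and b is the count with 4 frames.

3 frames: F F F F F F F . . F F . → 9 faults.
4 frames: F F F F . . F F F F F F → 10 faults.
10 > 9: adding a frame increased faults — Belady's anomaly.

9, 10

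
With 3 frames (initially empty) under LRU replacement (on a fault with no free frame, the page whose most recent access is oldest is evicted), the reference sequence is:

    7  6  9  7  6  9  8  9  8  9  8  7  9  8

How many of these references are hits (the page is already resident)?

7 → fault, frames [7]
6 → fault, frames [7, 6]
9 → fault, frames [7, 6, 9]
7 → hit
6 → hit
9 → hit
8 → fault, evict 7, frames [6, 9, 8]
9 → hit
8 → hit
9 → hit
8 → hit
7 → fault, evict 6, frames [9, 8, 7]
9 → hit
8 → hit
Hits: 9.

9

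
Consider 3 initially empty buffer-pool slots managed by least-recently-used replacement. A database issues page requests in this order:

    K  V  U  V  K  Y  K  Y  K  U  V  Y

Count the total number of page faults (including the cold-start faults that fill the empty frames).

K -> fault, frames {K}
V -> fault, frames {K,V}
U -> fault, frames {K,V,U}
V -> hit
K -> hit
Y -> fault, evict U, frames {V,K,Y}
K -> hit
Y -> hit
K -> hit
U -> fault, evict V, frames {Y,K,U}
V -> fault, evict Y, frames {K,U,V}
Y -> fault, evict K, frames {U,V,Y}
Page faults: 7.

7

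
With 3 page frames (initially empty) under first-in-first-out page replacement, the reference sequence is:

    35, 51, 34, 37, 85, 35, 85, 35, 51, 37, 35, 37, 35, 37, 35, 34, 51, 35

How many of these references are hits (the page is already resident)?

8

35: fault, frames {35}
51: fault, frames {35,51}
34: fault, frames {35,51,34}
37: fault, evict 35, frames {51,34,37}
85: fault, evict 51, frames {34,37,85}
35: fault, evict 34, frames {37,85,35}
85: hit
35: hit
51: fault, evict 37, frames {85,35,51}
37: fault, evict 85, frames {35,51,37}
35: hit
37: hit
35: hit
37: hit
35: hit
34: fault, evict 35, frames {51,37,34}
51: hit
35: fault, evict 51, frames {37,34,35}
Hits: 8.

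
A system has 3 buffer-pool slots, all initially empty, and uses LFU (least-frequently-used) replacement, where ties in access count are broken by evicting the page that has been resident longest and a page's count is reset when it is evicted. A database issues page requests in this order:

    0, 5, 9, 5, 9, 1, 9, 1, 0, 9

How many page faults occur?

5

0: fault, frames (0)
5: fault, frames (0 5)
9: fault, frames (0 5 9)
5: hit
9: hit
1: fault, evict 0, frames (5 9 1)
9: hit
1: hit
0: fault, evict 5, frames (9 1 0)
9: hit
Page faults: 5.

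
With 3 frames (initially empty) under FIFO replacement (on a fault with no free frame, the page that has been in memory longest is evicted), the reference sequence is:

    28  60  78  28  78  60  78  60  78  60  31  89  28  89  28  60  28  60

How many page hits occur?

11

28 → miss, frames (28)
60 → miss, frames (28 60)
78 → miss, frames (28 60 78)
28 → hit
78 → hit
60 → hit
78 → hit
60 → hit
78 → hit
60 → hit
31 → miss, evict 28, frames (60 78 31)
89 → miss, evict 60, frames (78 31 89)
28 → miss, evict 78, frames (31 89 28)
89 → hit
28 → hit
60 → miss, evict 31, frames (89 28 60)
28 → hit
60 → hit
Hits: 11.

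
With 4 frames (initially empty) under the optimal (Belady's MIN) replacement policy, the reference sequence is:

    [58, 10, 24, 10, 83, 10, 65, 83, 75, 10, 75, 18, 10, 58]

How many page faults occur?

58 -> fault, frames {58}
10 -> fault, frames {58,10}
24 -> fault, frames {58,10,24}
10 -> hit
83 -> fault, frames {58,10,24,83}
10 -> hit
65 -> fault, evict 24, frames {58,10,83,65}
83 -> hit
75 -> fault, evict 65, frames {58,10,83,75}
10 -> hit
75 -> hit
18 -> fault, evict 75, frames {58,10,83,18}
10 -> hit
58 -> hit
Page faults: 7.

7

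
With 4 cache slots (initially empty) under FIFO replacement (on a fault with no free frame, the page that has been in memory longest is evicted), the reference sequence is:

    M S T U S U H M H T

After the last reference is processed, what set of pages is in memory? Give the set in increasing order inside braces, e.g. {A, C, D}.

M: fault, frames {M}
S: fault, frames {M,S}
T: fault, frames {M,S,T}
U: fault, frames {M,S,T,U}
S: hit
U: hit
H: fault, evict M, frames {S,T,U,H}
M: fault, evict S, frames {T,U,H,M}
H: hit
T: hit

{H, M, T, U}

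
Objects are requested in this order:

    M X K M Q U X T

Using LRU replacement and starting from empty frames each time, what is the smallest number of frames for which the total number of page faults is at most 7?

3

f=1: 8 faults
f=2: 8 faults
f=3: 7 faults
f=4: 7 faults
f=5: 6 faults
f=6: 6 faults
Smallest f with faults ≤ 7 is 3.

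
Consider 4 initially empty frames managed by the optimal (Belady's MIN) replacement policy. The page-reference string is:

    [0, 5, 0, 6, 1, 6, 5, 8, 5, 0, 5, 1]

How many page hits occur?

7

0 → fault, frames {0}
5 → fault, frames {0,5}
0 → hit
6 → fault, frames {0,5,6}
1 → fault, frames {0,5,6,1}
6 → hit
5 → hit
8 → fault, evict 6, frames {0,5,1,8}
5 → hit
0 → hit
5 → hit
1 → hit
Hits: 7.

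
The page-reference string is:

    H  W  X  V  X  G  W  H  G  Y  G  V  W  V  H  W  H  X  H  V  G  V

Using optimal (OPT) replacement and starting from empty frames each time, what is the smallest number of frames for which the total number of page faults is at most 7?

5

f=1: 22 faults
f=2: 14 faults
f=3: 11 faults
f=4: 8 faults
f=5: 7 faults
f=6: 6 faults
Smallest f with faults ≤ 7 is 5.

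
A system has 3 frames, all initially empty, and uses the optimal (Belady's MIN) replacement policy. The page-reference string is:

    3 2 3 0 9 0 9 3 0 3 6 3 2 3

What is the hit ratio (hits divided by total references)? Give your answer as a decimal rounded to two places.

0.57

3: miss, frames {3}
2: miss, frames {3,2}
3: hit
0: miss, frames {3,2,0}
9: miss, evict 2, frames {3,0,9}
0: hit
9: hit
3: hit
0: hit
3: hit
6: miss, evict 9, frames {3,0,6}
3: hit
2: miss, evict 6, frames {3,0,2}
3: hit
Hits: 8 of 14 references → 8/14 = 0.5714.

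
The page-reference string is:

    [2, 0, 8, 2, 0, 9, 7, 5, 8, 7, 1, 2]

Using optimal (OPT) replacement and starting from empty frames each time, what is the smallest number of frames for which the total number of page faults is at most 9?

3

f=1: 12 faults
f=2: 10 faults
f=3: 8 faults
f=4: 7 faults
f=5: 7 faults
f=6: 7 faults
f=7: 7 faults
Smallest f with faults ≤ 9 is 3.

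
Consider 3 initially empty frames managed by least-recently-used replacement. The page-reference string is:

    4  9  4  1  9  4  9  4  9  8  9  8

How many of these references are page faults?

4 -> fault, frames [4]
9 -> fault, frames [4, 9]
4 -> hit
1 -> fault, frames [9, 4, 1]
9 -> hit
4 -> hit
9 -> hit
4 -> hit
9 -> hit
8 -> fault, evict 1, frames [4, 9, 8]
9 -> hit
8 -> hit
Page faults: 4.

4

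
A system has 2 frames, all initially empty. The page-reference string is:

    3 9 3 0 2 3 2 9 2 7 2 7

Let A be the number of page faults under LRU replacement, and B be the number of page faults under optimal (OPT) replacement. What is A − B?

1

Under LRU: F F . F F F . F . F . . → 7 faults.
Under OPT: F F . F F . . F . F . . → 6 faults.
A − B = 7 − 6 = 1.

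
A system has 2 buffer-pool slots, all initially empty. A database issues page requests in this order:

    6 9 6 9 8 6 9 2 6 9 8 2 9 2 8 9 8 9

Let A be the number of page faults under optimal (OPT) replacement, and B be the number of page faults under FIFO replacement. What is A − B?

Under OPT: F F . . F . F F . F F . F . F . . . → 9 faults.
Under FIFO: F F . . F F F F F F F F F . F . . . → 12 faults.
A − B = 9 − 12 = -3.

-3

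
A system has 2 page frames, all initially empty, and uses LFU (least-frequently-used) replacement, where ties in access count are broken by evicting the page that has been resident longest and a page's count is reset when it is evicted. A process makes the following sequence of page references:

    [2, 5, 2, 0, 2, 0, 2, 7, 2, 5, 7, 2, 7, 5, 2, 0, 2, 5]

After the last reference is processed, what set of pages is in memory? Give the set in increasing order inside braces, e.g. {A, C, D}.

{2, 5}

2 -> miss, frames (2)
5 -> miss, frames (2 5)
2 -> hit
0 -> miss, evict 5, frames (2 0)
2 -> hit
0 -> hit
2 -> hit
7 -> miss, evict 0, frames (2 7)
2 -> hit
5 -> miss, evict 7, frames (2 5)
7 -> miss, evict 5, frames (2 7)
2 -> hit
7 -> hit
5 -> miss, evict 7, frames (2 5)
2 -> hit
0 -> miss, evict 5, frames (2 0)
2 -> hit
5 -> miss, evict 0, frames (2 5)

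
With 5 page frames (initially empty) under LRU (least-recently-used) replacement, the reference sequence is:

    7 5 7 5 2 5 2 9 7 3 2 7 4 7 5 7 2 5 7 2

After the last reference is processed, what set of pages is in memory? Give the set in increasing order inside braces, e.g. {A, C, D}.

7: fault, frames {7}
5: fault, frames {7,5}
7: hit
5: hit
2: fault, frames {7,5,2}
5: hit
2: hit
9: fault, frames {7,5,2,9}
7: hit
3: fault, frames {5,2,9,7,3}
2: hit
7: hit
4: fault, evict 5, frames {9,3,2,7,4}
7: hit
5: fault, evict 9, frames {3,2,4,7,5}
7: hit
2: hit
5: hit
7: hit
2: hit

{2, 3, 4, 5, 7}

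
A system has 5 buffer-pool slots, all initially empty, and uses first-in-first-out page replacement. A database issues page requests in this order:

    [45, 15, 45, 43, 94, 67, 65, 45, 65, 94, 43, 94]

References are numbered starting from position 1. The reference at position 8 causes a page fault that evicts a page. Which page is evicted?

pos 1: 45 → fault, frames {45}
pos 2: 15 → fault, frames {45,15}
pos 3: 45 → hit
pos 4: 43 → fault, frames {45,15,43}
pos 5: 94 → fault, frames {45,15,43,94}
pos 6: 67 → fault, frames {45,15,43,94,67}
pos 7: 65 → fault, evict 45, frames {15,43,94,67,65}
pos 8: 45 → fault, evict 15, frames {43,94,67,65,45}
At position 8, page 15 is evicted.

15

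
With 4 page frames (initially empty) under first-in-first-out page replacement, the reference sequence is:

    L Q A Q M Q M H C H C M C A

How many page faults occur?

6

L -> miss, frames (L)
Q -> miss, frames (L Q)
A -> miss, frames (L Q A)
Q -> hit
M -> miss, frames (L Q A M)
Q -> hit
M -> hit
H -> miss, evict L, frames (Q A M H)
C -> miss, evict Q, frames (A M H C)
H -> hit
C -> hit
M -> hit
C -> hit
A -> hit
Page faults: 6.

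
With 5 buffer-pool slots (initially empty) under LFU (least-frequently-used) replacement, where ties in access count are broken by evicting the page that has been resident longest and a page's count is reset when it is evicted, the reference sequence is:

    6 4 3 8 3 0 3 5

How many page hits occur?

2

6 -> fault, frames {6}
4 -> fault, frames {6,4}
3 -> fault, frames {6,4,3}
8 -> fault, frames {6,4,3,8}
3 -> hit
0 -> fault, frames {6,4,3,8,0}
3 -> hit
5 -> fault, evict 6, frames {4,3,8,0,5}
Hits: 2.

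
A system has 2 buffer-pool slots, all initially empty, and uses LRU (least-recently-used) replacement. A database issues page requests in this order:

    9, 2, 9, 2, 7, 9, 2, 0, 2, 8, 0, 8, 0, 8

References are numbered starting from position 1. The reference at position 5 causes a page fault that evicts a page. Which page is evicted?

pos 1: 9: miss, frames (9)
pos 2: 2: miss, frames (9 2)
pos 3: 9: hit
pos 4: 2: hit
pos 5: 7: miss, evict 9, frames (2 7)
At position 5, page 9 is evicted.

9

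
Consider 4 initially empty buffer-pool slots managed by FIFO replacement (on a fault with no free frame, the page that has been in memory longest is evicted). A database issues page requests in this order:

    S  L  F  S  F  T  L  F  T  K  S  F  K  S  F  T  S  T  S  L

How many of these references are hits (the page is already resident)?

13

S → miss, frames [S]
L → miss, frames [S, L]
F → miss, frames [S, L, F]
S → hit
F → hit
T → miss, frames [S, L, F, T]
L → hit
F → hit
T → hit
K → miss, evict S, frames [L, F, T, K]
S → miss, evict L, frames [F, T, K, S]
F → hit
K → hit
S → hit
F → hit
T → hit
S → hit
T → hit
S → hit
L → miss, evict F, frames [T, K, S, L]
Hits: 13.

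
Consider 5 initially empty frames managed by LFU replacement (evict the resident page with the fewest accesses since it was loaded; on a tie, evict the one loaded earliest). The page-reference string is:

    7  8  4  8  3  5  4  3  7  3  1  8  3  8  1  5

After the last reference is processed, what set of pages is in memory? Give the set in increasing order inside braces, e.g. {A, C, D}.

{1, 3, 4, 5, 8}

7 -> miss, frames {7}
8 -> miss, frames {7,8}
4 -> miss, frames {7,8,4}
8 -> hit
3 -> miss, frames {7,8,4,3}
5 -> miss, frames {7,8,4,3,5}
4 -> hit
3 -> hit
7 -> hit
3 -> hit
1 -> miss, evict 5, frames {7,8,4,3,1}
8 -> hit
3 -> hit
8 -> hit
1 -> hit
5 -> miss, evict 7, frames {8,4,3,1,5}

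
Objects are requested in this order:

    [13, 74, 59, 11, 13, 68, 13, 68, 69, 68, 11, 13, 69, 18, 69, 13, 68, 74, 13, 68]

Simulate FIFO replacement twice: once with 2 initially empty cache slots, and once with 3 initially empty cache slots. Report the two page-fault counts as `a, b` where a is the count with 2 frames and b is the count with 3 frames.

16, 14

2 frames: F F F F F F . . F . F F F F . F F F F F → 16 faults.
3 frames: F F F F F F . . F . F F . F F . F F F . → 14 faults.
14 < 16: adding a frame reduced faults, as is typical.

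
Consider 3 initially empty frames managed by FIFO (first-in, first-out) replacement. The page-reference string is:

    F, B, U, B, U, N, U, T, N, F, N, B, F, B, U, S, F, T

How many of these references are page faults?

11

F: fault, frames [F]
B: fault, frames [F, B]
U: fault, frames [F, B, U]
B: hit
U: hit
N: fault, evict F, frames [B, U, N]
U: hit
T: fault, evict B, frames [U, N, T]
N: hit
F: fault, evict U, frames [N, T, F]
N: hit
B: fault, evict N, frames [T, F, B]
F: hit
B: hit
U: fault, evict T, frames [F, B, U]
S: fault, evict F, frames [B, U, S]
F: fault, evict B, frames [U, S, F]
T: fault, evict U, frames [S, F, T]
Page faults: 11.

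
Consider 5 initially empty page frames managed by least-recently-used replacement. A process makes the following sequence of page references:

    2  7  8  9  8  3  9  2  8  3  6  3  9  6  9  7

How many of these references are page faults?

7

2 -> fault, frames {2}
7 -> fault, frames {2,7}
8 -> fault, frames {2,7,8}
9 -> fault, frames {2,7,8,9}
8 -> hit
3 -> fault, frames {2,7,9,8,3}
9 -> hit
2 -> hit
8 -> hit
3 -> hit
6 -> fault, evict 7, frames {9,2,8,3,6}
3 -> hit
9 -> hit
6 -> hit
9 -> hit
7 -> fault, evict 2, frames {8,3,6,9,7}
Page faults: 7.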